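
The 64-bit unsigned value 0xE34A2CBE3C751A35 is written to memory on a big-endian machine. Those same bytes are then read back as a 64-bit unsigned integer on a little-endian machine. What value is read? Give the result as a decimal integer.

3826499737153719011

Stored big-endian, the bytes at ascending addresses are E3 4A 2C BE 3C 75 1A 35.
Read back as little-endian, the first byte is least significant, giving 0x351A753CBE2C4AE3.
0x351A753CBE2C4AE3 = 3826499737153719011.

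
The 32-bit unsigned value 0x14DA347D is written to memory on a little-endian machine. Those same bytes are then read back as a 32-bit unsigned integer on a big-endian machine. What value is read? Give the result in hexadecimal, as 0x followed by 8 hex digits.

0x7D34DA14

Stored little-endian, the bytes at ascending addresses are 7D 34 DA 14.
Read back as big-endian, the last byte is least significant, giving 0x7D34DA14.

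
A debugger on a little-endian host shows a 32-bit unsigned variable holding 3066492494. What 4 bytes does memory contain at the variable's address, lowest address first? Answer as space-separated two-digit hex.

4E F6 C6 B6

3066492494 in hexadecimal, padded to 32 bits, is 0xB6C6F64E.
Split into bytes (most-significant first): B6 C6 F6 4E.
Little-endian: lowest address holds the least-significant byte.
So at ascending addresses the bytes are 4E F6 C6 B6.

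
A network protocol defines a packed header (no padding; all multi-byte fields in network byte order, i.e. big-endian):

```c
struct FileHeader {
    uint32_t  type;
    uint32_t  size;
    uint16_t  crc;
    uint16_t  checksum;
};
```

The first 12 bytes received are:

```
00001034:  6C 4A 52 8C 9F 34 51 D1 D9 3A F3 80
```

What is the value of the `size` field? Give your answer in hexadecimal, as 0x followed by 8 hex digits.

0x9F3451D1

`size` follows `type` (4 bytes), so it starts at byte offset 4 and occupies 4 bytes.
Bytes at offsets 4..7: 9F 34 51 D1.
Big-endian: lowest address holds the most-significant byte.
The bytes are already most-significant first: 0x9F3451D1.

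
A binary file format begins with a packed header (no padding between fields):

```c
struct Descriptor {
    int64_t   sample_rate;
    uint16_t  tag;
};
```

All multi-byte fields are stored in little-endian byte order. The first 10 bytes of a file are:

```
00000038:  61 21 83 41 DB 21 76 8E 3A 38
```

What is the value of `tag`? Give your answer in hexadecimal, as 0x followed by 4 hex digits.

`tag` follows `sample_rate` (8 bytes), so it starts at byte offset 8 and occupies 2 bytes.
Bytes at offsets 8..9: 3A 38.
Little-endian stores the least-significant byte at the lowest address.
Reassemble most-significant byte first: 38 3A → 0x383A.

0x383A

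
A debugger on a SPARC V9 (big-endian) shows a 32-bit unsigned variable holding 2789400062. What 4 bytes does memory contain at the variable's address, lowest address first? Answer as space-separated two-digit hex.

A6 42 DD FE

2789400062 in hexadecimal, padded to 32 bits, is 0xA642DDFE.
Split into bytes (most-significant first): A6 42 DD FE.
In big-endian order the high byte comes first in memory.
So the memory order matches the most-significant-first order: A6 42 DD FE.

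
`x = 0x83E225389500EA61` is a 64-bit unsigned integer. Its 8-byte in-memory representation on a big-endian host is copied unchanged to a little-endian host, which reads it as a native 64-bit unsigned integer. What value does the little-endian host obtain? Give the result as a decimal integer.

7055452407121437315

Stored big-endian, the bytes at ascending addresses are 83 E2 25 38 95 00 EA 61.
Read back as little-endian, the first byte is least significant, giving 0x61EA00953825E283.
0x61EA00953825E283 = 7055452407121437315.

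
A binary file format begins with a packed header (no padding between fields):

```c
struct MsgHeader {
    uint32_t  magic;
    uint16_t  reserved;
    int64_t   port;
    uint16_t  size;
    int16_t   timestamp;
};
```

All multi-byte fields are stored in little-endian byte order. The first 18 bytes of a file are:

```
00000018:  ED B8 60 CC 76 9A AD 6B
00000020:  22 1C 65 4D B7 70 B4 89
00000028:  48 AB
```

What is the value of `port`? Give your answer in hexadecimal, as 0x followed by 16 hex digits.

`port` follows `magic` (4 B), `reserved` (2 B), so it starts at offset 4 + 2 = 6 and occupies 8 bytes.
Bytes at offsets 6..13: AD 6B 22 1C 65 4D B7 70.
In little-endian order the low byte comes first in memory.
Reassemble most-significant byte first: 70 B7 4D 65 1C 22 6B AD → 0x70B74D651C226BAD.

0x70B74D651C226BAD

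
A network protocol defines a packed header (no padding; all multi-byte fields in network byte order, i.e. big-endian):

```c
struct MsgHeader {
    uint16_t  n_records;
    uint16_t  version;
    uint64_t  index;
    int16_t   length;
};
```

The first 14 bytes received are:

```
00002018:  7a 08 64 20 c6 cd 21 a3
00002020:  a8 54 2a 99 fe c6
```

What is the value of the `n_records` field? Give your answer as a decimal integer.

`n_records` is the first field, at byte offset 0, occupying 2 bytes.
Bytes at offsets 0..1: 7A 08.
In big-endian order the high byte comes first in memory.
The bytes are already most-significant first: 0x7A08.
0x7A08 = 31240.

31240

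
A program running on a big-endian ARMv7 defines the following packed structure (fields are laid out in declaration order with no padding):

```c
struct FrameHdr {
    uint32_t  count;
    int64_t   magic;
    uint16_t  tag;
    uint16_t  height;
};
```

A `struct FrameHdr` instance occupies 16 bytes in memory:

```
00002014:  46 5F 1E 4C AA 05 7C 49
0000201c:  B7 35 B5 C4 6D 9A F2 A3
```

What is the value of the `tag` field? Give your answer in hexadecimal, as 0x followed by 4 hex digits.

0x6D9A

`tag` follows `count` (4 B), `magic` (8 B), so it starts at offset 4 + 8 = 12 and occupies 2 bytes.
Bytes at offsets 12..13: 6D 9A.
In big-endian order the high byte comes first in memory.
The bytes are already most-significant first: 0x6D9A.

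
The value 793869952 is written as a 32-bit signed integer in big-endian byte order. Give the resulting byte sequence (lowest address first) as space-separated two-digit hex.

793869952 in hexadecimal, padded to 32 bits, is 0x2F517E80.
Split into bytes (most-significant first): 2F 51 7E 80.
Big-endian stores the most-significant byte at the lowest address.
So the memory order matches the most-significant-first order: 2F 51 7E 80.

2F 51 7E 80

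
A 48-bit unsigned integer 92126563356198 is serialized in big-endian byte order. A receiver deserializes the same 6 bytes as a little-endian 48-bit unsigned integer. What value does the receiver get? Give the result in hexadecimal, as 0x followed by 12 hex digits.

92126563356198 in 48-bit hexadecimal is 0x53C9E3154E26.
Stored big-endian, the bytes at ascending addresses are 53 C9 E3 15 4E 26.
Read back as little-endian, the first byte is least significant, giving 0x264E15E3C953.

0x264E15E3C953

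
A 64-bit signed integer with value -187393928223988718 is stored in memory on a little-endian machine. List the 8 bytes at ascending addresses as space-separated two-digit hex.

12 E4 24 13 37 3E 66 FD

Two's complement of -187393928223988718 in 64 bits: 187393928223988718 = 0x0299C1C8ECDB1BEE; invert → 0xFD663E371324E411; add 1 → 0xFD663E371324E412.
Split into bytes (most-significant first): FD 66 3E 37 13 24 E4 12.
Little-endian stores the least-significant byte at the lowest address.
So at ascending addresses the bytes are 12 E4 24 13 37 3E 66 FD.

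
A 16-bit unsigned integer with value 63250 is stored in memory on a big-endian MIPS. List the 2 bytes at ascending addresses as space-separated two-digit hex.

63250 in hexadecimal, padded to 16 bits, is 0xF712.
Split into bytes (most-significant first): F7 12.
Big-endian stores the most-significant byte at the lowest address.
So the memory order matches the most-significant-first order: F7 12.

F7 12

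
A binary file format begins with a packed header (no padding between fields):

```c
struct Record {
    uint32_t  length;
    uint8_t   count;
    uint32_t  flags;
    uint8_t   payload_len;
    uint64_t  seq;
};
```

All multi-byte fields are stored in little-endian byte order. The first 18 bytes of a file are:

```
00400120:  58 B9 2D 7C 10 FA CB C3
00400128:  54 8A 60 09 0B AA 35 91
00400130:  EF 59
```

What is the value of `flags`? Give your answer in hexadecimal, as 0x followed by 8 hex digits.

`flags` follows `length` (4 B), `count` (1 B), so it starts at offset 4 + 1 = 5 and occupies 4 bytes.
Bytes at offsets 5..8: FA CB C3 54.
Little-endian: lowest address holds the least-significant byte.
Reassemble most-significant byte first: 54 C3 CB FA → 0x54C3CBFA.

0x54C3CBFA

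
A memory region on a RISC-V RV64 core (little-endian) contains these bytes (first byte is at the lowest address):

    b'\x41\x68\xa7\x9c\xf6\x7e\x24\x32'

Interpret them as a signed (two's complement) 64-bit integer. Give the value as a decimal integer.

Little-endian stores the least-significant byte at the lowest address.
Reassemble most-significant byte first: 32 24 7E F6 9C A7 68 41 → 0x32247EF69CA76841.
0x32247EF69CA76841 = 3613152398713251905.

3613152398713251905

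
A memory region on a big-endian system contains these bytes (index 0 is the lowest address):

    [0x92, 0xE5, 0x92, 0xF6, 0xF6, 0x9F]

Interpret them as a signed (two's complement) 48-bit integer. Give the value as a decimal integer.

-119960265886049

Big-endian: lowest address holds the most-significant byte.
The bytes are already most-significant first: 0x92E592F6F69F.
Top bit is set, so as a signed 48-bit value this is 0x92E592F6F69F − 2^48 = -119960265886049.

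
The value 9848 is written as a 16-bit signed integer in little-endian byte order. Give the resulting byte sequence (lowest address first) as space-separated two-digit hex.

78 26

9848 in hexadecimal, padded to 16 bits, is 0x2678.
Split into bytes (most-significant first): 26 78.
Little-endian: lowest address holds the least-significant byte.
So at ascending addresses the bytes are 78 26.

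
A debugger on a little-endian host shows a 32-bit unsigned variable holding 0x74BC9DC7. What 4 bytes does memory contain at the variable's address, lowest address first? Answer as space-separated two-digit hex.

Split into bytes (most-significant first): 74 BC 9D C7.
Little-endian stores the least-significant byte at the lowest address.
So at ascending addresses the bytes are C7 9D BC 74.

C7 9D BC 74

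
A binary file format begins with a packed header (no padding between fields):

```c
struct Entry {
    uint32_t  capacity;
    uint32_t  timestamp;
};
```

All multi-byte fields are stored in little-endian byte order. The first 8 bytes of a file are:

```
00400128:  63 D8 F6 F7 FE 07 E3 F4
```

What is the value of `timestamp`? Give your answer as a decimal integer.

4108519422

`timestamp` follows `capacity` (4 bytes), so it starts at byte offset 4 and occupies 4 bytes.
Bytes at offsets 4..7: FE 07 E3 F4.
Little-endian: lowest address holds the least-significant byte.
Reassemble most-significant byte first: F4 E3 07 FE → 0xF4E307FE.
0xF4E307FE = 4108519422.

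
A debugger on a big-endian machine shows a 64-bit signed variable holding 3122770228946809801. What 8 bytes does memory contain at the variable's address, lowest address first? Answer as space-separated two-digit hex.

3122770228946809801 in hexadecimal, padded to 64 bits, is 0x2B564EFA638A33C9.
Split into bytes (most-significant first): 2B 56 4E FA 63 8A 33 C9.
Big-endian stores the most-significant byte at the lowest address.
So the memory order matches the most-significant-first order: 2B 56 4E FA 63 8A 33 C9.

2B 56 4E FA 63 8A 33 C9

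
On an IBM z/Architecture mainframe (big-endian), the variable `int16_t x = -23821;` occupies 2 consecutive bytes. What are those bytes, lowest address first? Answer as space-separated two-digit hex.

A2 F3

Two's complement of -23821 in 16 bits: 23821 = 0x5D0D; invert → 0xA2F2; add 1 → 0xA2F3.
Split into bytes (most-significant first): A2 F3.
Big-endian: lowest address holds the most-significant byte.
So the memory order matches the most-significant-first order: A2 F3.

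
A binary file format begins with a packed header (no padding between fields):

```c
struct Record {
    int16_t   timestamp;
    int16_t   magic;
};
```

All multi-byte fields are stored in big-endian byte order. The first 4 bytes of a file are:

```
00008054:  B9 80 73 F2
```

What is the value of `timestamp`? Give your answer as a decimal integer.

-18048

`timestamp` is the first field, at byte offset 0, occupying 2 bytes.
Bytes at offsets 0..1: B9 80.
Big-endian stores the most-significant byte at the lowest address.
The bytes are already most-significant first: 0xB980.
Top bit is set, so as a signed 16-bit value this is 0xB980 − 2^16 = -18048.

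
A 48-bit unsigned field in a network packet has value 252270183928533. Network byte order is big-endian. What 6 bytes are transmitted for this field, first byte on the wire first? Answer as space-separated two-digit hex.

E5 70 3A B3 52 D5

252270183928533 in hexadecimal, padded to 48 bits, is 0xE5703AB352D5.
Split into bytes (most-significant first): E5 70 3A B3 52 D5.
Big-endian stores the most-significant byte at the lowest address.
So the memory order matches the most-significant-first order: E5 70 3A B3 52 D5.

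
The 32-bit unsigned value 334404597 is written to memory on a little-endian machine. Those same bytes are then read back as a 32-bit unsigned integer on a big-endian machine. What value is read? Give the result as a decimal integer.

4120636947

334404597 in 32-bit hexadecimal is 0x13EE9BF5.
Stored little-endian, the bytes at ascending addresses are F5 9B EE 13.
Read back as big-endian, the last byte is least significant, giving 0xF59BEE13.
0xF59BEE13 = 4120636947.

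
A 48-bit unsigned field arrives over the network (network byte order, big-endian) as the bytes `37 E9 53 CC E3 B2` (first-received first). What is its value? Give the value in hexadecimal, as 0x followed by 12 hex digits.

0x37E953CCE3B2

Big-endian: lowest address holds the most-significant byte.
The bytes are already most-significant first: 0x37E953CCE3B2.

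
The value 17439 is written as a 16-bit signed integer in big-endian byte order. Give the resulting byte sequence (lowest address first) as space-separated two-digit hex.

44 1F

17439 in hexadecimal, padded to 16 bits, is 0x441F.
Split into bytes (most-significant first): 44 1F.
Big-endian stores the most-significant byte at the lowest address.
So the memory order matches the most-significant-first order: 44 1F.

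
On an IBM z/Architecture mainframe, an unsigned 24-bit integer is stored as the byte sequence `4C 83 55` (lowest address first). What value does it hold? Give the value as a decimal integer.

Big-endian stores the most-significant byte at the lowest address.
The bytes are already most-significant first: 0x4C8355.
0x4C8355 = 5014357.

5014357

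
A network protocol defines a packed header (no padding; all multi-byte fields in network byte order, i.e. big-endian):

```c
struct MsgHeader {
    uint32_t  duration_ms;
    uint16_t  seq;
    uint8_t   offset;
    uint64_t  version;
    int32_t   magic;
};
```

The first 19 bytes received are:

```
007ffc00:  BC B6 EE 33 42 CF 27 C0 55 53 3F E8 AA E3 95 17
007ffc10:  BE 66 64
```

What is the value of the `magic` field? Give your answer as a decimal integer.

398354020

`magic` follows `duration_ms` (4 B), `seq` (2 B), `offset` (1 B), `version` (8 B), so it starts at offset 4 + 2 + 1 + 8 = 15 and occupies 4 bytes.
Bytes at offsets 15..18: 17 BE 66 64.
Big-endian: lowest address holds the most-significant byte.
The bytes are already most-significant first: 0x17BE6664.
0x17BE6664 = 398354020.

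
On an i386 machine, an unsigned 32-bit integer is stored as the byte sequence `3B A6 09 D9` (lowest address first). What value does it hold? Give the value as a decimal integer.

3641288251

Little-endian: lowest address holds the least-significant byte.
Reassemble most-significant byte first: D9 09 A6 3B → 0xD909A63B.
0xD909A63B = 3641288251.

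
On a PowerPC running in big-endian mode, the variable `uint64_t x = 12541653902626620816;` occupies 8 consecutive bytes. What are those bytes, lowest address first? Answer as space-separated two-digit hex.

12541653902626620816 in hexadecimal, padded to 64 bits, is 0xAE0CE7C6A1F38590.
Split into bytes (most-significant first): AE 0C E7 C6 A1 F3 85 90.
Big-endian stores the most-significant byte at the lowest address.
So the memory order matches the most-significant-first order: AE 0C E7 C6 A1 F3 85 90.

AE 0C E7 C6 A1 F3 85 90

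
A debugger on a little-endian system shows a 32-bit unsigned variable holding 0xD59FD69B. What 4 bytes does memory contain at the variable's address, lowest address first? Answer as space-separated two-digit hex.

9B D6 9F D5

Split into bytes (most-significant first): D5 9F D6 9B.
Little-endian stores the least-significant byte at the lowest address.
So at ascending addresses the bytes are 9B D6 9F D5.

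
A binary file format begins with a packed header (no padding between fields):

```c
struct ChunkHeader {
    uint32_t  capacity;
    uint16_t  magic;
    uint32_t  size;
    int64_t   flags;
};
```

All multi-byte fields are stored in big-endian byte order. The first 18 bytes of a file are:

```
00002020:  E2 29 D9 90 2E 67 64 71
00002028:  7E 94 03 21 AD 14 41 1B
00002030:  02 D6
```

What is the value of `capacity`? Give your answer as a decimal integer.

`capacity` is the first field, at byte offset 0, occupying 4 bytes.
Bytes at offsets 0..3: E2 29 D9 90.
Big-endian: lowest address holds the most-significant byte.
The bytes are already most-significant first: 0xE229D990.
0xE229D990 = 3794393488.

3794393488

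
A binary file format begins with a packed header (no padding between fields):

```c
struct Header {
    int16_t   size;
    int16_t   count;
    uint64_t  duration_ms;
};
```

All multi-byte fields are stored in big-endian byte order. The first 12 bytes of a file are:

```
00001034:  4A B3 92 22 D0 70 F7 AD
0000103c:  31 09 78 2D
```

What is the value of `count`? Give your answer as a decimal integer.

`count` follows `size` (2 bytes), so it starts at byte offset 2 and occupies 2 bytes.
Bytes at offsets 2..3: 92 22.
In big-endian order the high byte comes first in memory.
The bytes are already most-significant first: 0x9222.
Top bit is set, so as a signed 16-bit value this is 0x9222 − 2^16 = -28126.

-28126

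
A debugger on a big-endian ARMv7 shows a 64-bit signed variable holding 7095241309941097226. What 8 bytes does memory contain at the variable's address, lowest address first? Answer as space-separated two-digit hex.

62 77 5C 61 12 B7 63 0A

7095241309941097226 in hexadecimal, padded to 64 bits, is 0x62775C6112B7630A.
Split into bytes (most-significant first): 62 77 5C 61 12 B7 63 0A.
Big-endian stores the most-significant byte at the lowest address.
So the memory order matches the most-significant-first order: 62 77 5C 61 12 B7 63 0A.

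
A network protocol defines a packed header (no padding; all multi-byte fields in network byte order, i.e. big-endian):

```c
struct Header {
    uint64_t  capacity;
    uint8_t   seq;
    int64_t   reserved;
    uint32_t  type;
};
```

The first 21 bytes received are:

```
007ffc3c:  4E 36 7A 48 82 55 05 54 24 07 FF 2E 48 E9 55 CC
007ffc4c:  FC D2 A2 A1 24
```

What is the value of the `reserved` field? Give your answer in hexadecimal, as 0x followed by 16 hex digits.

0x07FF2E48E955CCFC

`reserved` follows `capacity` (8 B), `seq` (1 B), so it starts at offset 8 + 1 = 9 and occupies 8 bytes.
Bytes at offsets 9..16: 07 FF 2E 48 E9 55 CC FC.
Big-endian stores the most-significant byte at the lowest address.
The bytes are already most-significant first: 0x07FF2E48E955CCFC.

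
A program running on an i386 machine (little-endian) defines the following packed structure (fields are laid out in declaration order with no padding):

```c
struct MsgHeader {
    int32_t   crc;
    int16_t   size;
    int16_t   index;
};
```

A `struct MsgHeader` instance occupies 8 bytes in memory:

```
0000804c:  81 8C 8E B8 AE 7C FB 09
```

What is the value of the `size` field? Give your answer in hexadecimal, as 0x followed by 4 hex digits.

0x7CAE

`size` follows `crc` (4 bytes), so it starts at byte offset 4 and occupies 2 bytes.
Bytes at offsets 4..5: AE 7C.
Little-endian: lowest address holds the least-significant byte.
Reassemble most-significant byte first: 7C AE → 0x7CAE.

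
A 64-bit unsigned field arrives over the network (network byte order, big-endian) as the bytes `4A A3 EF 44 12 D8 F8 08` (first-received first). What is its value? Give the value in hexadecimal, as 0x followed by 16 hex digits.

Big-endian: lowest address holds the most-significant byte.
The bytes are already most-significant first: 0x4AA3EF4412D8F808.

0x4AA3EF4412D8F808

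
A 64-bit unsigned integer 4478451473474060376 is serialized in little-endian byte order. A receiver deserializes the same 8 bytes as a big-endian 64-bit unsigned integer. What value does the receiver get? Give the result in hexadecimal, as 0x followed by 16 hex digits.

4478451473474060376 in 64-bit hexadecimal is 0x3E26A7E3243F0058.
Stored little-endian, the bytes at ascending addresses are 58 00 3F 24 E3 A7 26 3E.
Read back as big-endian, the last byte is least significant, giving 0x58003F24E3A7263E.

0x58003F24E3A7263E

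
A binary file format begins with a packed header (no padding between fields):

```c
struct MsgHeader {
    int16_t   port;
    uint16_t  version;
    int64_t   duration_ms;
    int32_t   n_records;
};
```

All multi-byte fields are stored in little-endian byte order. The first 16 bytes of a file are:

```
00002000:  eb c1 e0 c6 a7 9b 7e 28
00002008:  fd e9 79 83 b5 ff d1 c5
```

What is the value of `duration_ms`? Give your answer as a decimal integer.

`duration_ms` follows `port` (2 B), `version` (2 B), so it starts at offset 2 + 2 = 4 and occupies 8 bytes.
Bytes at offsets 4..11: A7 9B 7E 28 FD E9 79 83.
Little-endian stores the least-significant byte at the lowest address.
Reassemble most-significant byte first: 83 79 E9 FD 28 7E 9B A7 → 0x8379E9FD287E9BA7.
Top bit is set, so as a signed 64-bit value this is 0x8379E9FD287E9BA7 − 2^64 = -8972883509043618905.

-8972883509043618905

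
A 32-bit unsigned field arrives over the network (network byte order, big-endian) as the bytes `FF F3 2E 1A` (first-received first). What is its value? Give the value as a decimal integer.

Big-endian stores the most-significant byte at the lowest address.
The bytes are already most-significant first: 0xFFF32E1A.
0xFFF32E1A = 4294127130.

4294127130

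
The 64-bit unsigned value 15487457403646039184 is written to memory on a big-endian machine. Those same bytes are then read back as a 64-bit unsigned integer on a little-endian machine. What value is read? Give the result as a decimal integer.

10436055135695204054

15487457403646039184 in 64-bit hexadecimal is 0xD6EE8073DA50D490.
Stored big-endian, the bytes at ascending addresses are D6 EE 80 73 DA 50 D4 90.
Read back as little-endian, the first byte is least significant, giving 0x90D450DA7380EED6.
0x90D450DA7380EED6 = 10436055135695204054.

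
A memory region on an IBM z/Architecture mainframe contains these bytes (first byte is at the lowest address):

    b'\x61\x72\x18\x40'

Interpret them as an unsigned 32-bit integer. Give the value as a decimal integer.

Big-endian stores the most-significant byte at the lowest address.
The bytes are already most-significant first: 0x61721840.
0x61721840 = 1634867264.

1634867264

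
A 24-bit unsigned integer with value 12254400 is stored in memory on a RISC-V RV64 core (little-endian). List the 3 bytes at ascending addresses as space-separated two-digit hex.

12254400 in hexadecimal, padded to 24 bits, is 0xBAFCC0.
Split into bytes (most-significant first): BA FC C0.
In little-endian order the low byte comes first in memory.
So at ascending addresses the bytes are C0 FC BA.

C0 FC BA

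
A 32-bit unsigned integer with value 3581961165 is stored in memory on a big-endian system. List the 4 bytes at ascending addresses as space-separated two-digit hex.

D5 80 63 CD

3581961165 in hexadecimal, padded to 32 bits, is 0xD58063CD.
Split into bytes (most-significant first): D5 80 63 CD.
Big-endian: lowest address holds the most-significant byte.
So the memory order matches the most-significant-first order: D5 80 63 CD.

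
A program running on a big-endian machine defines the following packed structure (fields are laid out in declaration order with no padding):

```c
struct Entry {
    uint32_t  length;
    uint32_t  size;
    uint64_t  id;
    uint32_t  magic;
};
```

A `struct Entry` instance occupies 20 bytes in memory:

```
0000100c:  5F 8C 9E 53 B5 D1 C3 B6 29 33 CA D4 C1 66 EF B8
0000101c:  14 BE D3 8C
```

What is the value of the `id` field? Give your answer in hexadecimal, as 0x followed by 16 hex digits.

`id` follows `length` (4 B), `size` (4 B), so it starts at offset 4 + 4 = 8 and occupies 8 bytes.
Bytes at offsets 8..15: 29 33 CA D4 C1 66 EF B8.
Big-endian stores the most-significant byte at the lowest address.
The bytes are already most-significant first: 0x2933CAD4C166EFB8.

0x2933CAD4C166EFB8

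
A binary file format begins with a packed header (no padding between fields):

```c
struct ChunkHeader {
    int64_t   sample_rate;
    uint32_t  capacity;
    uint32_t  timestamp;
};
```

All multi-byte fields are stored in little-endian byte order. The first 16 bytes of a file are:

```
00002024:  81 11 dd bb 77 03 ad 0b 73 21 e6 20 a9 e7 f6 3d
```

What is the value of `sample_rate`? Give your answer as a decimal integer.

`sample_rate` is the first field, at byte offset 0, occupying 8 bytes.
Bytes at offsets 0..7: 81 11 DD BB 77 03 AD 0B.
Little-endian: lowest address holds the least-significant byte.
Reassemble most-significant byte first: 0B AD 03 77 BB DD 11 81 → 0x0BAD0377BBDD1181.
0x0BAD0377BBDD1181 = 841332518175969665.

841332518175969665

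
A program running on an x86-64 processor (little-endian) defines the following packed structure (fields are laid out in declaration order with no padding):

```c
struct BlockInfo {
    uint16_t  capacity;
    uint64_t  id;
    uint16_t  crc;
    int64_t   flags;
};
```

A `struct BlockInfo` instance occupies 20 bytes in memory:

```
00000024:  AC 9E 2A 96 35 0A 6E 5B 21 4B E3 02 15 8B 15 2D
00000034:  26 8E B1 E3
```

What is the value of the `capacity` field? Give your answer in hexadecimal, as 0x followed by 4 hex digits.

`capacity` is the first field, at byte offset 0, occupying 2 bytes.
Bytes at offsets 0..1: AC 9E.
In little-endian order the low byte comes first in memory.
Reassemble most-significant byte first: 9E AC → 0x9EAC.

0x9EAC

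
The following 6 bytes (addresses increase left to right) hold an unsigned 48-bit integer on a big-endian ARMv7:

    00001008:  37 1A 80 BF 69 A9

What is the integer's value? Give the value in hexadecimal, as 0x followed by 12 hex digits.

Big-endian: lowest address holds the most-significant byte.
The bytes are already most-significant first: 0x371A80BF69A9.

0x371A80BF69A9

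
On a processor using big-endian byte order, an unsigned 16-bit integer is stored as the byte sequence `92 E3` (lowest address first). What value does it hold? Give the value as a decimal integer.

37603

Big-endian: lowest address holds the most-significant byte.
The bytes are already most-significant first: 0x92E3.
0x92E3 = 37603.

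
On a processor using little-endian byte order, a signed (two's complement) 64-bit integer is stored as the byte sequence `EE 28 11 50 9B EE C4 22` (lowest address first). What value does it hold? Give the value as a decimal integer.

Little-endian stores the least-significant byte at the lowest address.
Reassemble most-significant byte first: 22 C4 EE 9B 50 11 28 EE → 0x22C4EE9B501128EE.
0x22C4EE9B501128EE = 2505389643555481838.

2505389643555481838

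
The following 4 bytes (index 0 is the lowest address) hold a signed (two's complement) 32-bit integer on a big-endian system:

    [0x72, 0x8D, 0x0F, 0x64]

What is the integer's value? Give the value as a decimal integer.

1921847140

Big-endian: lowest address holds the most-significant byte.
The bytes are already most-significant first: 0x728D0F64.
0x728D0F64 = 1921847140.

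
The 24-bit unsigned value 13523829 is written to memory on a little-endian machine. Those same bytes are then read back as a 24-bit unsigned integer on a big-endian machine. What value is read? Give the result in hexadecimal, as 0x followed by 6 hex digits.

13523829 in 24-bit hexadecimal is 0xCE5B75.
Stored little-endian, the bytes at ascending addresses are 75 5B CE.
Read back as big-endian, the last byte is least significant, giving 0x755BCE.

0x755BCE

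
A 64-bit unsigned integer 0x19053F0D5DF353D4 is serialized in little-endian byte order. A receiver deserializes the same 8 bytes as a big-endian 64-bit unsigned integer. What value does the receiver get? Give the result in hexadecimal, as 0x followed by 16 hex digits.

0xD453F35D0D3F0519

Stored little-endian, the bytes at ascending addresses are D4 53 F3 5D 0D 3F 05 19.
Read back as big-endian, the last byte is least significant, giving 0xD453F35D0D3F0519.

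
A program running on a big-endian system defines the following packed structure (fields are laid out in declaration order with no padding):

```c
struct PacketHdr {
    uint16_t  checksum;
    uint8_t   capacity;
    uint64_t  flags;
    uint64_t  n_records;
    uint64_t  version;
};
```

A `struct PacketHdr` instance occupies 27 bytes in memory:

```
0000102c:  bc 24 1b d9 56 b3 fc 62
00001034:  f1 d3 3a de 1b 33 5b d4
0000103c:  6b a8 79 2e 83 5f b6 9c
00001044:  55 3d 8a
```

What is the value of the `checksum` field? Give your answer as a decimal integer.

`checksum` is the first field, at byte offset 0, occupying 2 bytes.
Bytes at offsets 0..1: BC 24.
Big-endian stores the most-significant byte at the lowest address.
The bytes are already most-significant first: 0xBC24.
0xBC24 = 48164.

48164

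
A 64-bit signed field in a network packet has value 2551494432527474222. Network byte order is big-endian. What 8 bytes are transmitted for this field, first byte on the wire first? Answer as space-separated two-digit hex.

23 68 BA AB 01 2F DE 2E

2551494432527474222 in hexadecimal, padded to 64 bits, is 0x2368BAAB012FDE2E.
Split into bytes (most-significant first): 23 68 BA AB 01 2F DE 2E.
In big-endian order the high byte comes first in memory.
So the memory order matches the most-significant-first order: 23 68 BA AB 01 2F DE 2E.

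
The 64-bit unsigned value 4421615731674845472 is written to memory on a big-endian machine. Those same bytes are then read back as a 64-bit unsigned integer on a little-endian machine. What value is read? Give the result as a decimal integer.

2310842261299813437

4421615731674845472 in 64-bit hexadecimal is 0x3D5CBC14CBC21120.
Stored big-endian, the bytes at ascending addresses are 3D 5C BC 14 CB C2 11 20.
Read back as little-endian, the first byte is least significant, giving 0x2011C2CB14BC5C3D.
0x2011C2CB14BC5C3D = 2310842261299813437.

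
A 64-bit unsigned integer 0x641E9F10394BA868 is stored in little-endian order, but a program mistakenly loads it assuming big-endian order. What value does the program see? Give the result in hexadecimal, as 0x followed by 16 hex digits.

0x68A84B39109F1E64

Stored little-endian, the bytes at ascending addresses are 68 A8 4B 39 10 9F 1E 64.
Read back as big-endian, the last byte is least significant, giving 0x68A84B39109F1E64.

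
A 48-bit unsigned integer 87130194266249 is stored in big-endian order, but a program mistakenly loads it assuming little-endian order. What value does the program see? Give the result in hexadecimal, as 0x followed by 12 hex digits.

87130194266249 in 48-bit hexadecimal is 0x4F3E94474889.
Stored big-endian, the bytes at ascending addresses are 4F 3E 94 47 48 89.
Read back as little-endian, the first byte is least significant, giving 0x894847943E4F.

0x894847943E4F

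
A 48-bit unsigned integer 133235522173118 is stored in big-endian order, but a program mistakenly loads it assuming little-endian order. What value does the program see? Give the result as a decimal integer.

133235522173118 in 48-bit hexadecimal is 0x792D4FF878BE.
Stored big-endian, the bytes at ascending addresses are 79 2D 4F F8 78 BE.
Read back as little-endian, the first byte is least significant, giving 0xBE78F84F2D79.
0xBE78F84F2D79 = 209426771291513.

209426771291513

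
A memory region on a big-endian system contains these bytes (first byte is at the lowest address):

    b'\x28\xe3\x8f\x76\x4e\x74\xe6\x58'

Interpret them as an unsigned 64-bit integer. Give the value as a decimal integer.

2946356319515633240

Big-endian stores the most-significant byte at the lowest address.
The bytes are already most-significant first: 0x28E38F764E74E658.
0x28E38F764E74E658 = 2946356319515633240.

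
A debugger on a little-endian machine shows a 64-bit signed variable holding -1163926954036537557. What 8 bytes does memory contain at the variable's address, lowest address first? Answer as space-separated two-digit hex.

2B 57 26 20 9A E6 D8 EF

Two's complement of -1163926954036537557 in 64 bits: 1163926954036537557 = 0x10271965DFD9A8D5; invert → 0xEFD8E69A2026572A; add 1 → 0xEFD8E69A2026572B.
Split into bytes (most-significant first): EF D8 E6 9A 20 26 57 2B.
Little-endian stores the least-significant byte at the lowest address.
So at ascending addresses the bytes are 2B 57 26 20 9A E6 D8 EF.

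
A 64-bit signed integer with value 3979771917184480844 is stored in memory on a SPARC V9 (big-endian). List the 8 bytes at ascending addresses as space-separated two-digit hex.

37 3A FD 79 12 DB 36 4C

3979771917184480844 in hexadecimal, padded to 64 bits, is 0x373AFD7912DB364C.
Split into bytes (most-significant first): 37 3A FD 79 12 DB 36 4C.
In big-endian order the high byte comes first in memory.
So the memory order matches the most-significant-first order: 37 3A FD 79 12 DB 36 4C.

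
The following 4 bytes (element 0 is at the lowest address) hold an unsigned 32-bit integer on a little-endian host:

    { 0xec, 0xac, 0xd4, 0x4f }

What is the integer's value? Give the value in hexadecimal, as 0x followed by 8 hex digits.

Little-endian stores the least-significant byte at the lowest address.
Reassemble most-significant byte first: 4F D4 AC EC → 0x4FD4ACEC.

0x4FD4ACEC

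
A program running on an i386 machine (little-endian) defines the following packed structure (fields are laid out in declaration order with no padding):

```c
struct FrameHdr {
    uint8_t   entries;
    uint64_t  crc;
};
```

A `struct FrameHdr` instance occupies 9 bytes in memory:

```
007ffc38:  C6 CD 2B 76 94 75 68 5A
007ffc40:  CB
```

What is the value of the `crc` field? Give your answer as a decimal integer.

`crc` follows `entries` (1 byte), so it starts at byte offset 1 and occupies 8 bytes.
Bytes at offsets 1..8: CD 2B 76 94 75 68 5A CB.
Little-endian: lowest address holds the least-significant byte.
Reassemble most-significant byte first: CB 5A 68 75 94 76 2B CD → 0xCB5A687594762BCD.
0xCB5A687594762BCD = 14653139191814564813.

14653139191814564813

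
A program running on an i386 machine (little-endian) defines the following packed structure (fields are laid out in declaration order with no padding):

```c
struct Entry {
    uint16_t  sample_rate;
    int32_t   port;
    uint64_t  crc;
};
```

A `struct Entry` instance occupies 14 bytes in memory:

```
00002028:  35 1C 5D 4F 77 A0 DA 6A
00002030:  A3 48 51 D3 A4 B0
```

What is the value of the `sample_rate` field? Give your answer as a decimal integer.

`sample_rate` is the first field, at byte offset 0, occupying 2 bytes.
Bytes at offsets 0..1: 35 1C.
Little-endian: lowest address holds the least-significant byte.
Reassemble most-significant byte first: 1C 35 → 0x1C35.
0x1C35 = 7221.

7221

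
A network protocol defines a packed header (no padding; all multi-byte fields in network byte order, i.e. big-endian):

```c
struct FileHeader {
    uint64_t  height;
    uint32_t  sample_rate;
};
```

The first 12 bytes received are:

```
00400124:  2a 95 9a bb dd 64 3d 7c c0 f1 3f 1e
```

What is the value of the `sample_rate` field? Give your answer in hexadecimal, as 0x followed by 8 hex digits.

0xC0F13F1E

`sample_rate` follows `height` (8 bytes), so it starts at byte offset 8 and occupies 4 bytes.
Bytes at offsets 8..11: C0 F1 3F 1E.
Big-endian stores the most-significant byte at the lowest address.
The bytes are already most-significant first: 0xC0F13F1E.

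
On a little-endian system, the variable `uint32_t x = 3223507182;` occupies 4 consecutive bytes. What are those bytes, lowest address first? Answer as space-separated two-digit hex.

EE D0 22 C0

3223507182 in hexadecimal, padded to 32 bits, is 0xC022D0EE.
Split into bytes (most-significant first): C0 22 D0 EE.
In little-endian order the low byte comes first in memory.
So at ascending addresses the bytes are EE D0 22 C0.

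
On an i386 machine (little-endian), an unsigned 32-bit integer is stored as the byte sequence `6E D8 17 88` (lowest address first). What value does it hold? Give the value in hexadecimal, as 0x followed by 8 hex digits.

Little-endian: lowest address holds the least-significant byte.
Reassemble most-significant byte first: 88 17 D8 6E → 0x8817D86E.

0x8817D86E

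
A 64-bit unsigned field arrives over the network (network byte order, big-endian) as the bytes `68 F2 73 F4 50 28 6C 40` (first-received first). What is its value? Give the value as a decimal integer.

7562234217462524992

In big-endian order the high byte comes first in memory.
The bytes are already most-significant first: 0x68F273F450286C40.
0x68F273F450286C40 = 7562234217462524992.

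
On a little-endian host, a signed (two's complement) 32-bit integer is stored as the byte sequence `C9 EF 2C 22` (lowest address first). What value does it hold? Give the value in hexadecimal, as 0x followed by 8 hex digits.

0x222CEFC9

In little-endian order the low byte comes first in memory.
Reassemble most-significant byte first: 22 2C EF C9 → 0x222CEFC9.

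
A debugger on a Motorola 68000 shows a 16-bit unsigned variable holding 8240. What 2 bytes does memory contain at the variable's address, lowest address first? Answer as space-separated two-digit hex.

8240 in hexadecimal, padded to 16 bits, is 0x2030.
Split into bytes (most-significant first): 20 30.
Big-endian stores the most-significant byte at the lowest address.
So the memory order matches the most-significant-first order: 20 30.

20 30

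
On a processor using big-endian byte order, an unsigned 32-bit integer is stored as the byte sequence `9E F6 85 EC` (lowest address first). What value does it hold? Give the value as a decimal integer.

2666956268

Big-endian: lowest address holds the most-significant byte.
The bytes are already most-significant first: 0x9EF685EC.
0x9EF685EC = 2666956268.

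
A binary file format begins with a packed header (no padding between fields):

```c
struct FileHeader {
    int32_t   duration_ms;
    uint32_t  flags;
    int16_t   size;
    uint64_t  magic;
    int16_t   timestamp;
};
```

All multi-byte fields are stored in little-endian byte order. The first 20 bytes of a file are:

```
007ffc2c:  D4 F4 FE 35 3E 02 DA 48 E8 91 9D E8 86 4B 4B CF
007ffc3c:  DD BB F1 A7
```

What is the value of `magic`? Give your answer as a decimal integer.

`magic` follows `duration_ms` (4 B), `flags` (4 B), `size` (2 B), so it starts at offset 4 + 4 + 2 = 10 and occupies 8 bytes.
Bytes at offsets 10..17: 9D E8 86 4B 4B CF DD BB.
Little-endian: lowest address holds the least-significant byte.
Reassemble most-significant byte first: BB DD CF 4B 4B 86 E8 9D → 0xBBDDCF4B4B86E89D.
0xBBDDCF4B4B86E89D = 13537203977242208413.

13537203977242208413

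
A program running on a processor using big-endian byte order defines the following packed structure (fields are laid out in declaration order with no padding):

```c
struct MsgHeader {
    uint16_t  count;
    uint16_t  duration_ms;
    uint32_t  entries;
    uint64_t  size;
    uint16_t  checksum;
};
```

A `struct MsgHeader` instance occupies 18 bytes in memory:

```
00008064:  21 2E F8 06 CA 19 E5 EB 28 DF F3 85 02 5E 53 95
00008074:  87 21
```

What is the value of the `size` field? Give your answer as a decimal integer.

2945340433919529877

`size` follows `count` (2 B), `duration_ms` (2 B), `entries` (4 B), so it starts at offset 2 + 2 + 4 = 8 and occupies 8 bytes.
Bytes at offsets 8..15: 28 DF F3 85 02 5E 53 95.
In big-endian order the high byte comes first in memory.
The bytes are already most-significant first: 0x28DFF385025E5395.
0x28DFF385025E5395 = 2945340433919529877.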